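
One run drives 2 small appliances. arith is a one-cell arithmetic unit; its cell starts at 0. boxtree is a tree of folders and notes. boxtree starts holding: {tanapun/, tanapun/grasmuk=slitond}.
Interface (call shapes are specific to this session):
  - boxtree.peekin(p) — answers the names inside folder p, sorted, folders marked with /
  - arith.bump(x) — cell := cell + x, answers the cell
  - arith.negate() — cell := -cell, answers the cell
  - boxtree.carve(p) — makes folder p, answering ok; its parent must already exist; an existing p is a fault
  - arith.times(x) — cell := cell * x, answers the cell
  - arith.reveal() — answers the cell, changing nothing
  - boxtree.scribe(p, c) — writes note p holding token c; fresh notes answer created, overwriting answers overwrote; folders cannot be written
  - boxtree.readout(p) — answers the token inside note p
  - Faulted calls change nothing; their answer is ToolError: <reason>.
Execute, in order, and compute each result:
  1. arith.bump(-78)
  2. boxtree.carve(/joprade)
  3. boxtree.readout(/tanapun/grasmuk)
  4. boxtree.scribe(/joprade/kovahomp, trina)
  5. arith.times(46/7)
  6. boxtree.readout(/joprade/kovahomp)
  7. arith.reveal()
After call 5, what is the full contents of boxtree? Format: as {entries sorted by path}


Step: bump[x='-78']
Result: -78
Step: carve[p='/joprade']
Result: ok
Step: readout[p='/tanapun/grasmuk']
Result: slitond
Step: scribe[p='/joprade/kovahomp'; c='trina']
Result: created
Step: times[x='46/7']
Result: -3588/7
Step: readout[p='/joprade/kovahomp']
Result: trina
Step: reveal[]
Result: -3588/7

Answer: {joprade/, joprade/kovahomp=trina, tanapun/, tanapun/grasmuk=slitond}


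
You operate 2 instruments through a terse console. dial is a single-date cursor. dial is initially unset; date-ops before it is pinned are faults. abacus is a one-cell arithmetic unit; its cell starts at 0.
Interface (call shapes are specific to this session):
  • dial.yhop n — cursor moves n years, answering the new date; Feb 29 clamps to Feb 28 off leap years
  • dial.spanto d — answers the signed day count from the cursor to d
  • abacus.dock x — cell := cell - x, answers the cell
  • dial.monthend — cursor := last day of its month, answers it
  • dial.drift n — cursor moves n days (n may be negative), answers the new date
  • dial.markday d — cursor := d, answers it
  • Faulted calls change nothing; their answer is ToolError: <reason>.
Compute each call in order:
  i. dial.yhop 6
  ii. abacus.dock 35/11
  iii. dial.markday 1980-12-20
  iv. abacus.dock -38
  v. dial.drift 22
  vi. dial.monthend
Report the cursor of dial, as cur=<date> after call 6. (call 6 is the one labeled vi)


Answer: cur=1981-01-31

Derivation:
// yhop(n='6') -> ToolError: no date set
// dock(x='35/11') -> -35/11
// markday(d='1980-12-20') -> 1980-12-20
// dock(x='-38') -> 383/11
// drift(n='22') -> 1981-01-11
// monthend() -> 1981-01-31


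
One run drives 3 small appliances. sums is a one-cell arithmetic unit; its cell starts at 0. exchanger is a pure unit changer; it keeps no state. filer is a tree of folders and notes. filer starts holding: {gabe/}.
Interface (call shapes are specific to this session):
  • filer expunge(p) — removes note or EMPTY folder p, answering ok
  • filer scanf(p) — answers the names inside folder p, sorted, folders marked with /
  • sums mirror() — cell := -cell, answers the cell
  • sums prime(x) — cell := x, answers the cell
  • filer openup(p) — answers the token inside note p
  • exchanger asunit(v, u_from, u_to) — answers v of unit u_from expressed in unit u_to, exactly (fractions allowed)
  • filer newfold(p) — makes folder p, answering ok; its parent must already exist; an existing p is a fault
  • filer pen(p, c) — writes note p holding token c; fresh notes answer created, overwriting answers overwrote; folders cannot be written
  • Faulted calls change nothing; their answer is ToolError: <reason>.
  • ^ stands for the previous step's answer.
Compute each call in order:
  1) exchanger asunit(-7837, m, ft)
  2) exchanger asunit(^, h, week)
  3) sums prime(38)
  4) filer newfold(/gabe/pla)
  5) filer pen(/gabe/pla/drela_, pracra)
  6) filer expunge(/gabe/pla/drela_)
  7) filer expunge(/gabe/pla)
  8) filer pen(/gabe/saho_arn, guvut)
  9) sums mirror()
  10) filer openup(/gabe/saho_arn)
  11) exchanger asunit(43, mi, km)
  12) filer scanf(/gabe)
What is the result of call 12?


Answer: [saho_arn]

Derivation:
I use exchanger asunit on v→-7837, u_from→m, u_to→ft, and observe -9796250/381.
Now I run exchanger asunit on v→^, u_from→h, u_to→week, and see -4898125/32004.
Using sums prime on x→38, → 38.
Invoking filer newfold on p→/gabe/pla, yielding ok.
Next I call filer pen on p→/gabe/pla/drela_, c→pracra, → created.
Using filer expunge on p→/gabe/pla/drela_, and see ok.
I call filer expunge on p→/gabe/pla, which returns ok.
I use filer pen on p→/gabe/saho_arn, c→guvut: created.
I try sums mirror, yielding -38.
I run filer openup on p→/gabe/saho_arn, yielding guvut.
Then exchanger asunit on v→43, u_from→mi, u_to→km, which returns 1081278/15625.
Calling filer scanf on p→/gabe, → [saho_arn].


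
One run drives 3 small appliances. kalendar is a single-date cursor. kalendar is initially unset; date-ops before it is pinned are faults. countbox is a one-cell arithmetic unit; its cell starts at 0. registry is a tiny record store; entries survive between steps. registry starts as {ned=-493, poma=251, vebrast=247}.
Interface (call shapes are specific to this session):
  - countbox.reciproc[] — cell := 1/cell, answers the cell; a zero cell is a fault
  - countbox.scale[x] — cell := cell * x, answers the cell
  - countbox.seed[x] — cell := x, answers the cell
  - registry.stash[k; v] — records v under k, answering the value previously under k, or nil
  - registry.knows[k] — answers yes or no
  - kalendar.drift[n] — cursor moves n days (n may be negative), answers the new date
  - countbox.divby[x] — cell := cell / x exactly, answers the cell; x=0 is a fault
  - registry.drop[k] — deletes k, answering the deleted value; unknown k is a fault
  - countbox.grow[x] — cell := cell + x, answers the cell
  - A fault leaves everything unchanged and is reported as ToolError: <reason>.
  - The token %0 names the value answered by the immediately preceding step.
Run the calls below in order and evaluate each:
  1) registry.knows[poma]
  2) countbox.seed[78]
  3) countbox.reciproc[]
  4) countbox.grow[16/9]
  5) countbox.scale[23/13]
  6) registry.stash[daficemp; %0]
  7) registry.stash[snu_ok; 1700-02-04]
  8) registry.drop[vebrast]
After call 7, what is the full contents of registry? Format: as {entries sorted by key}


Answer: {daficemp=9637/3042, ned=-493, poma=251, snu_ok=1700-02-04, vebrast=247}

Derivation:
CALL registry.knows[poma]
RET  yes
CALL countbox.seed[78]
RET  78
CALL countbox.reciproc[]
RET  1/78
CALL countbox.grow[16/9]
RET  419/234
CALL countbox.scale[23/13]
RET  9637/3042
CALL registry.stash[daficemp; %0]
RET  nil
CALL registry.stash[snu_ok; 1700-02-04]
RET  nil
CALL registry.drop[vebrast]
RET  247


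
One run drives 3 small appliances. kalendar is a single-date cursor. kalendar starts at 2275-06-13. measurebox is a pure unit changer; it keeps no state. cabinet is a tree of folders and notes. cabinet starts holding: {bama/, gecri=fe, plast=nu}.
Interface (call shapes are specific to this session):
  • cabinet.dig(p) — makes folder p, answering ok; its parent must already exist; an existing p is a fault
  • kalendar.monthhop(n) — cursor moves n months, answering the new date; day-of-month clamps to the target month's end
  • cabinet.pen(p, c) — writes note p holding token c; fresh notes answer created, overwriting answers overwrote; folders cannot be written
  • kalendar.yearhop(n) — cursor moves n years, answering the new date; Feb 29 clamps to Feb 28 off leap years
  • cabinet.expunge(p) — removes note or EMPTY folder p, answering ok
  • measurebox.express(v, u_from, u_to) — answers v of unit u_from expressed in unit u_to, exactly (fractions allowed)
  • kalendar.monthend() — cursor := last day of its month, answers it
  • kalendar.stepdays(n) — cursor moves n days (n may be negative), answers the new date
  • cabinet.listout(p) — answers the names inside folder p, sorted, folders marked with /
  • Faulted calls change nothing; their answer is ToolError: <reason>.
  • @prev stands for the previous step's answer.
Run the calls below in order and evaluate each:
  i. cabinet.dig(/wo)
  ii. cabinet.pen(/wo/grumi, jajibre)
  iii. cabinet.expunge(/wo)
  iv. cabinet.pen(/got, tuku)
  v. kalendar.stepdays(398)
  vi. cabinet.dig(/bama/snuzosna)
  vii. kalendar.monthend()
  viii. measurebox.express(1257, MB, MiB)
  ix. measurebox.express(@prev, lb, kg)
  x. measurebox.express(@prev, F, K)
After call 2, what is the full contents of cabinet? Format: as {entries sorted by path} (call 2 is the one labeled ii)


CALL cabinet.dig[p=/wo]
RET  ok
CALL cabinet.pen[p=/wo/grumi; c=jajibre]
RET  created
CALL cabinet.expunge[p=/wo]
RET  ToolError: not empty
CALL cabinet.pen[p=/got; c=tuku]
RET  created
CALL kalendar.stepdays[n=398]
RET  2276-07-15
CALL cabinet.dig[p=/bama/snuzosna]
RET  ok
CALL kalendar.monthend[]
RET  2276-07-31
CALL measurebox.express[v=1257; u_from=MB; u_to=MiB]
RET  19640625/16384
CALL measurebox.express[v=@prev; u_from=lb; u_to=kg]
RET  57016560909/104857600
CALL measurebox.express[v=@prev; u_from=F; u_to=K]
RET  105216453901/188743680

Answer: {bama/, gecri=fe, plast=nu, wo/, wo/grumi=jajibre}


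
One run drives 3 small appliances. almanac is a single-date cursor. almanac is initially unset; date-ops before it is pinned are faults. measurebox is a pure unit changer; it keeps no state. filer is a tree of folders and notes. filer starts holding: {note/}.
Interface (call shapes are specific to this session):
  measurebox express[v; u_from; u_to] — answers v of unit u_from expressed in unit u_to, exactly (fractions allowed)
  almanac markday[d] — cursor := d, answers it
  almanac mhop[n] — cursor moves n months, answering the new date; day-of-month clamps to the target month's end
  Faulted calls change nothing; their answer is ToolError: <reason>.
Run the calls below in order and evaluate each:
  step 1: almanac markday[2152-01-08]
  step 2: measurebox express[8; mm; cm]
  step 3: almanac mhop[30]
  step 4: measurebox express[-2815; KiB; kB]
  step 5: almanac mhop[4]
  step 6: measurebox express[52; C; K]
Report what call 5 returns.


% almanac markday(d='2152-01-08') -> 2152-01-08
% measurebox express(v='8', u_from='mm', u_to='cm') -> 4/5
% almanac mhop(n='30') -> 2154-07-08
% measurebox express(v='-2815', u_from='KiB', u_to='kB') -> -72064/25
% almanac mhop(n='4') -> 2154-11-08
% measurebox express(v='52', u_from='C', u_to='K') -> 6503/20

Answer: 2154-11-08


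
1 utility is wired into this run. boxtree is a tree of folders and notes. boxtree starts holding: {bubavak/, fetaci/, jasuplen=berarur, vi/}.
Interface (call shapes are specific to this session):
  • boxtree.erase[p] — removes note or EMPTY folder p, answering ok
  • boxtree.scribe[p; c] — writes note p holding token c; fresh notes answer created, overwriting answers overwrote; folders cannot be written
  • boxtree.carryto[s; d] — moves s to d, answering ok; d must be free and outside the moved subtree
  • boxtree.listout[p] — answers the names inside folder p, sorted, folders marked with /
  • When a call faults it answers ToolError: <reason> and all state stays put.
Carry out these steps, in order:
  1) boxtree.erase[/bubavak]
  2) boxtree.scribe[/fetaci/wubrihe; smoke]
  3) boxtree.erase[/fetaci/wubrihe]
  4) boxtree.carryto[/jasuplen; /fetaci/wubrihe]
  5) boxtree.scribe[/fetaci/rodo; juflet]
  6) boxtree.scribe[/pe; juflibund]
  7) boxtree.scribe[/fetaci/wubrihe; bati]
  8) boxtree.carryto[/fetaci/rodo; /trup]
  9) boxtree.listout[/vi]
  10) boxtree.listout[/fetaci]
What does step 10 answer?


Answer: [wubrihe]

Derivation:
-- erase(/bubavak) : ok
-- scribe(/fetaci/wubrihe, smoke) : created
-- erase(/fetaci/wubrihe) : ok
-- carryto(/jasuplen, /fetaci/wubrihe) : ok
-- scribe(/fetaci/rodo, juflet) : created
-- scribe(/pe, juflibund) : created
-- scribe(/fetaci/wubrihe, bati) : overwrote
-- carryto(/fetaci/rodo, /trup) : ok
-- listout(/vi) : []
-- listout(/fetaci) : [wubrihe]


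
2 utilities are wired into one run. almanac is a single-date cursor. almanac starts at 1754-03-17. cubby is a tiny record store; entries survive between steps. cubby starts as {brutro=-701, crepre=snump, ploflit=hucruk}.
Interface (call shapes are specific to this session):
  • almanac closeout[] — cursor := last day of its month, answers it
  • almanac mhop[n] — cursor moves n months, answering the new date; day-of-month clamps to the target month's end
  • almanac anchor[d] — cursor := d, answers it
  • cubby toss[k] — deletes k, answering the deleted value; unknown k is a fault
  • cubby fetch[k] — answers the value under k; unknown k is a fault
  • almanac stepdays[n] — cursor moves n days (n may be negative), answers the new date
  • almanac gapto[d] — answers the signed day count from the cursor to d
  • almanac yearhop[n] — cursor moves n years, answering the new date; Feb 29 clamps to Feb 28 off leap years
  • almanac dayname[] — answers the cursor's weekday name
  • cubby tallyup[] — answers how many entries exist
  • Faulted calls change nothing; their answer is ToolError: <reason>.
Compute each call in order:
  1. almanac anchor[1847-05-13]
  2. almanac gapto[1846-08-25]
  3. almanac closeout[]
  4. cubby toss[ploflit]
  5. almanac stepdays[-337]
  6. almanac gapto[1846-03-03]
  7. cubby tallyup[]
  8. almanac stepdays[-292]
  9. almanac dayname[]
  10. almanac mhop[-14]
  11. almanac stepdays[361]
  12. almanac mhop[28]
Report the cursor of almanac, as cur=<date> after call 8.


Invoking almanac anchor(d: 1847-05-13), — result: 1847-05-13.
I run almanac gapto(d: 1846-08-25), which returns -261.
Using almanac closeout(), and observe 1847-05-31.
I call cubby toss(k: ploflit): hucruk.
Next I call almanac stepdays(n: -337): 1846-06-28.
Next I call almanac gapto(d: 1846-03-03), and see -117.
Then cubby tallyup, which returns 2.
Then almanac stepdays(n: -292), which returns 1845-09-09.
I run almanac dayname: Tuesday.
Now I run almanac mhop(n: -14), yielding 1844-07-09.
Then almanac stepdays(n: 361), yielding 1845-07-05.
Calling almanac mhop(n: 28), and see 1847-11-05.

Answer: cur=1845-09-09


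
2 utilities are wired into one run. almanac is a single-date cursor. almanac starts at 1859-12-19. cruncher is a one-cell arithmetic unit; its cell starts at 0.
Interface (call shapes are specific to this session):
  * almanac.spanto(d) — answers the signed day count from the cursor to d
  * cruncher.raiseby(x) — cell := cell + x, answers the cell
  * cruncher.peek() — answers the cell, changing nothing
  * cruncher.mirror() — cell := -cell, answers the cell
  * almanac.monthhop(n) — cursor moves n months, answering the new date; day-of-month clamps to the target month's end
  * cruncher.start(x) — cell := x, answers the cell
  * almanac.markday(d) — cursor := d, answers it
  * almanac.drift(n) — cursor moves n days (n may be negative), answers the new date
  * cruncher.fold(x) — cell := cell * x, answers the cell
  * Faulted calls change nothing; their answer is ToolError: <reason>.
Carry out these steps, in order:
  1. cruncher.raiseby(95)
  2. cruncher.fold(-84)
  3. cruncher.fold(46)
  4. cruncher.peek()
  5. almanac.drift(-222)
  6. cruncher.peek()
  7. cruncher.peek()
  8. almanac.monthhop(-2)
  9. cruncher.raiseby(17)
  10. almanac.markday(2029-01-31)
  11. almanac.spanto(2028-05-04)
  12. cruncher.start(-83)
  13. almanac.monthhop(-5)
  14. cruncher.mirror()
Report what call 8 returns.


Step: cruncher.raiseby[95]
Result: 95
Step: cruncher.fold[-84]
Result: -7980
Step: cruncher.fold[46]
Result: -367080
Step: cruncher.peek[]
Result: -367080
Step: almanac.drift[-222]
Result: 1859-05-11
Step: cruncher.peek[]
Result: -367080
Step: cruncher.peek[]
Result: -367080
Step: almanac.monthhop[-2]
Result: 1859-03-11
Step: cruncher.raiseby[17]
Result: -367063
Step: almanac.markday[2029-01-31]
Result: 2029-01-31
Step: almanac.spanto[2028-05-04]
Result: -272
Step: cruncher.start[-83]
Result: -83
Step: almanac.monthhop[-5]
Result: 2028-08-31
Step: cruncher.mirror[]
Result: 83

Answer: 1859-03-11


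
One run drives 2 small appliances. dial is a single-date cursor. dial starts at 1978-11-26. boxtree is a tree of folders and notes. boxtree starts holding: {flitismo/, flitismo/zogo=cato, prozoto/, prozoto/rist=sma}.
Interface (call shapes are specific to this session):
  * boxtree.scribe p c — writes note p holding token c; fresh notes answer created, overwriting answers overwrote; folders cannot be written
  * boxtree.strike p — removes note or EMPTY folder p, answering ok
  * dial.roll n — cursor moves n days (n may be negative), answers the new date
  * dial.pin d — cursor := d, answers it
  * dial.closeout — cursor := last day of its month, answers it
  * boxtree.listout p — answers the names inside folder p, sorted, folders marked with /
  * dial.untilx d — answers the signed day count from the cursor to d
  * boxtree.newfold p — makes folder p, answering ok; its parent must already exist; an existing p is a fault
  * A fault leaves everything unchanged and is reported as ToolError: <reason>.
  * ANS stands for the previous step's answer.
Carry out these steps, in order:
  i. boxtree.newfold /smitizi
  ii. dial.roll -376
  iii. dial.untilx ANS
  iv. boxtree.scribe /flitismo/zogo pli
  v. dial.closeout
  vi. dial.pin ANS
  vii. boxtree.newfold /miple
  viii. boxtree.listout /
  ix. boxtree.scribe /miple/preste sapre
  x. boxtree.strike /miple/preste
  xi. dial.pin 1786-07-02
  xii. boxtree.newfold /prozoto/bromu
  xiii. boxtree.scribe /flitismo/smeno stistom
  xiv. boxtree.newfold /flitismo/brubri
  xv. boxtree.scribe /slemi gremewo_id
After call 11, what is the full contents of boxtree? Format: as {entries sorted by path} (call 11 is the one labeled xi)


CALL boxtree.newfold[p→/smitizi]
RET  ok
CALL dial.roll[n→-376]
RET  1977-11-15
CALL dial.untilx[d→ANS]
RET  0
CALL boxtree.scribe[p→/flitismo/zogo; c→pli]
RET  overwrote
CALL dial.closeout[]
RET  1977-11-30
CALL dial.pin[d→ANS]
RET  1977-11-30
CALL boxtree.newfold[p→/miple]
RET  ok
CALL boxtree.listout[p→/]
RET  [flitismo/, miple/, prozoto/, smitizi/]
CALL boxtree.scribe[p→/miple/preste; c→sapre]
RET  created
CALL boxtree.strike[p→/miple/preste]
RET  ok
CALL dial.pin[d→1786-07-02]
RET  1786-07-02
CALL boxtree.newfold[p→/prozoto/bromu]
RET  ok
CALL boxtree.scribe[p→/flitismo/smeno; c→stistom]
RET  created
CALL boxtree.newfold[p→/flitismo/brubri]
RET  ok
CALL boxtree.scribe[p→/slemi; c→gremewo_id]
RET  created

Answer: {flitismo/, flitismo/zogo=pli, miple/, prozoto/, prozoto/rist=sma, smitizi/}


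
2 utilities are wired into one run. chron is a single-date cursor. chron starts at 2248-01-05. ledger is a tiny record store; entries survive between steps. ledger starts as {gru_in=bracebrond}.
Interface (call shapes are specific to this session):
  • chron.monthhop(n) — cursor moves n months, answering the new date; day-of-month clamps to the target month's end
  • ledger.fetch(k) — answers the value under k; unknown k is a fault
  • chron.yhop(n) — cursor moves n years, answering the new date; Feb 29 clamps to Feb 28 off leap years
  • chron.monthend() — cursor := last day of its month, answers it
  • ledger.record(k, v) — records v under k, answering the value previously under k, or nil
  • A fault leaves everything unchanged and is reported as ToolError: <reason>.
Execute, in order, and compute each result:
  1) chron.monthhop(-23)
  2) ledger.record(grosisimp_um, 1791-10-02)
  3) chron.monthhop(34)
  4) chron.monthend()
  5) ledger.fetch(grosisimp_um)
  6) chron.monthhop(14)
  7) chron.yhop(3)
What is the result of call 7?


→ monthhop(n: -23)
← 2246-02-05
→ record(k: grosisimp_um, v: 1791-10-02)
← nil
→ monthhop(n: 34)
← 2248-12-05
→ monthend()
← 2248-12-31
→ fetch(k: grosisimp_um)
← 1791-10-02
→ monthhop(n: 14)
← 2250-02-28
→ yhop(n: 3)
← 2253-02-28

Answer: 2253-02-28


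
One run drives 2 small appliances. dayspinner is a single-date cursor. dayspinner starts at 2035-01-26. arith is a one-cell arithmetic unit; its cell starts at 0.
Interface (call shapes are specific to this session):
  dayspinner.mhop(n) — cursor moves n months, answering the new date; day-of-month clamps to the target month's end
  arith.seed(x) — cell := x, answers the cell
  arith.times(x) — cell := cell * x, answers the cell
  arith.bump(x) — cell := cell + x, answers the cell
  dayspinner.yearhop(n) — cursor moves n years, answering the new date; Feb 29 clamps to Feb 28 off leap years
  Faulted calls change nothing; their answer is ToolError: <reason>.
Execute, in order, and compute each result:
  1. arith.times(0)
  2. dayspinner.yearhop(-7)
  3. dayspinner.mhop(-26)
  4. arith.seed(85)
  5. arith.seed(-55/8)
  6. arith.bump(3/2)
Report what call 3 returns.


Answer: 2025-11-26

Derivation:
I call arith.times with 0, which returns 0.
I invoke dayspinner.yearhop with -7, which returns 2028-01-26.
I run dayspinner.mhop with -26, — result: 2025-11-26.
I run arith.seed with 85, giving 85.
Using arith.seed with -55/8, — result: -55/8.
I call arith.bump with 3/2: -43/8.


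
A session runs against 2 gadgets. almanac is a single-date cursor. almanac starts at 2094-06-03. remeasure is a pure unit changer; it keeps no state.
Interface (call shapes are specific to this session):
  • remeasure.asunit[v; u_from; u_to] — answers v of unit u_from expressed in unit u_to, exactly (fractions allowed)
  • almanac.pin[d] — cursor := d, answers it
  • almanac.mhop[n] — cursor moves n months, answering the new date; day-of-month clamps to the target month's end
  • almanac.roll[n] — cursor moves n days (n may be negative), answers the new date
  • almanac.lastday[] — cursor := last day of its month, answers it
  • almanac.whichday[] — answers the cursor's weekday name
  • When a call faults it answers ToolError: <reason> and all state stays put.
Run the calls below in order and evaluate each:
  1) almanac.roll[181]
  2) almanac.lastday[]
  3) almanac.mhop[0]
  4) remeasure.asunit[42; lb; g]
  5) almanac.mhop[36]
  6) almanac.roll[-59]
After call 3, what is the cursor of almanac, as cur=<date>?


Answer: cur=2094-12-31

Derivation:
% almanac.roll 181
= 2094-12-01
% almanac.lastday
= 2094-12-31
% almanac.mhop 0
= 2094-12-31
% remeasure.asunit 42 lb g
= 952543977/50000
% almanac.mhop 36
= 2097-12-31
% almanac.roll -59
= 2097-11-02


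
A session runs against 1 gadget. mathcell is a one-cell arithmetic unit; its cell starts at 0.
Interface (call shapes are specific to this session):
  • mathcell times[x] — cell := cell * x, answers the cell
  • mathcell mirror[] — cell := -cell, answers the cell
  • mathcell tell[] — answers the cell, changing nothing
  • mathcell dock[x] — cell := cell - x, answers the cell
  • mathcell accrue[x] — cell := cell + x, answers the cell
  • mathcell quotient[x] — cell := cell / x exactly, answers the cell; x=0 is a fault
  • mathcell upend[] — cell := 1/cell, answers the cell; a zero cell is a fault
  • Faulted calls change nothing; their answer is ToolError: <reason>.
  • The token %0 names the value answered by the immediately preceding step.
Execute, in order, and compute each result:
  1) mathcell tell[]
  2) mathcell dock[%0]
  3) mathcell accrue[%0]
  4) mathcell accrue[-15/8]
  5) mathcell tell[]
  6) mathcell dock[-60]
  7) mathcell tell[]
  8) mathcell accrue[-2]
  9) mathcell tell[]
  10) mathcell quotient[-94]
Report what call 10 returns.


Next I call mathcell tell(), — result: 0.
I invoke mathcell dock passing x: %0: 0.
Then mathcell accrue passing x: %0: 0.
Using mathcell accrue passing x: -15/8, which returns -15/8.
I invoke mathcell tell: -15/8.
Then mathcell dock passing x: -60, which returns 465/8.
Using mathcell tell: 465/8.
I call mathcell accrue passing x: -2, — result: 449/8.
I invoke mathcell tell(), giving 449/8.
Next I call mathcell quotient passing x: -94, and see -449/752.

Answer: -449/752


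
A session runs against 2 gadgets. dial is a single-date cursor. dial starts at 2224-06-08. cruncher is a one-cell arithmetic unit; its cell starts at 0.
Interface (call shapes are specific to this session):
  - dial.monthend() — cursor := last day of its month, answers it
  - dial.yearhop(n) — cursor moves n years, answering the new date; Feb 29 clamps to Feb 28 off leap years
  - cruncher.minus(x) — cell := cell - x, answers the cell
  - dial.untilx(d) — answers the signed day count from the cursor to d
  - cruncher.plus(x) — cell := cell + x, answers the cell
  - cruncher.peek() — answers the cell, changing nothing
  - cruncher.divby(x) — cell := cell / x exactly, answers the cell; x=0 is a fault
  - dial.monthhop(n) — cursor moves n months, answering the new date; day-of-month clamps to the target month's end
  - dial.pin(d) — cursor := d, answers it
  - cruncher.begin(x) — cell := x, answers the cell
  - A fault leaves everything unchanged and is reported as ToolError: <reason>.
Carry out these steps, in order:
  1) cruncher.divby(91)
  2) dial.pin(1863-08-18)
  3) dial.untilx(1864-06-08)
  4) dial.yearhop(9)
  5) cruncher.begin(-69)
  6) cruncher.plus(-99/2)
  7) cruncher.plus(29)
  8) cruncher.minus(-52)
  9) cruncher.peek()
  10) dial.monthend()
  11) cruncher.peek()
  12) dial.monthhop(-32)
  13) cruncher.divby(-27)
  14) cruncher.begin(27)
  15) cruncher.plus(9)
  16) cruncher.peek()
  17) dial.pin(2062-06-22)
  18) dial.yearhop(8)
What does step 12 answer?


Answer: 1869-12-31

Derivation:
I call divby passing x: 91, giving 0.
I try pin passing d: 1863-08-18, and see 1863-08-18.
I call untilx passing d: 1864-06-08, and see 295.
I invoke yearhop passing n: 9, giving 1872-08-18.
I try begin passing x: -69, which returns -69.
Invoking plus passing x: -99/2, yielding -237/2.
Using plus passing x: 29, — result: -179/2.
Next I call minus passing x: -52, → -75/2.
I run peek(), — result: -75/2.
Invoking monthend(), yielding 1872-08-31.
I try peek(), giving -75/2.
I call monthhop passing n: -32, yielding 1869-12-31.
Using divby passing x: -27, and see 25/18.
Now I run begin passing x: 27, and observe 27.
Now I run plus passing x: 9, and see 36.
I call peek, → 36.
Then pin passing d: 2062-06-22, which returns 2062-06-22.
Invoking yearhop passing n: 8, giving 2070-06-22.


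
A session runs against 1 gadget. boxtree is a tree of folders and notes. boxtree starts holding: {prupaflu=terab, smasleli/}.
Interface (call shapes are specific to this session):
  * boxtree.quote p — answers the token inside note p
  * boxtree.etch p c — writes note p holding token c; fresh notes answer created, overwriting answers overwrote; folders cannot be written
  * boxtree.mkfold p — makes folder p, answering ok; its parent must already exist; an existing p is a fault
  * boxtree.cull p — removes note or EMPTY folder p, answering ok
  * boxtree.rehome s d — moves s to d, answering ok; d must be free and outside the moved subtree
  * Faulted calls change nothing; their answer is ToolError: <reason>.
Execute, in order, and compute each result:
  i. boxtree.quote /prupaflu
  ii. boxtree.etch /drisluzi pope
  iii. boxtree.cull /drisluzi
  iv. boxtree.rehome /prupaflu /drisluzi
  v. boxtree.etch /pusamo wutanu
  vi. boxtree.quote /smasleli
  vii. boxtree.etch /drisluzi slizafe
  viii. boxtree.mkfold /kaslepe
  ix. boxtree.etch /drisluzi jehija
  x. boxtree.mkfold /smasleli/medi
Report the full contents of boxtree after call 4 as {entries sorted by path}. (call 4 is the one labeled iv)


// 1. boxtree.quote(p: /prupaflu) -> terab
// 2. boxtree.etch(p: /drisluzi, c: pope) -> created
// 3. boxtree.cull(p: /drisluzi) -> ok
// 4. boxtree.rehome(s: /prupaflu, d: /drisluzi) -> ok
// 5. boxtree.etch(p: /pusamo, c: wutanu) -> created
// 6. boxtree.quote(p: /smasleli) -> ToolError: is a directory
// 7. boxtree.etch(p: /drisluzi, c: slizafe) -> overwrote
// 8. boxtree.mkfold(p: /kaslepe) -> ok
// 9. boxtree.etch(p: /drisluzi, c: jehija) -> overwrote
// 10. boxtree.mkfold(p: /smasleli/medi) -> ok

Answer: {drisluzi=terab, smasleli/}


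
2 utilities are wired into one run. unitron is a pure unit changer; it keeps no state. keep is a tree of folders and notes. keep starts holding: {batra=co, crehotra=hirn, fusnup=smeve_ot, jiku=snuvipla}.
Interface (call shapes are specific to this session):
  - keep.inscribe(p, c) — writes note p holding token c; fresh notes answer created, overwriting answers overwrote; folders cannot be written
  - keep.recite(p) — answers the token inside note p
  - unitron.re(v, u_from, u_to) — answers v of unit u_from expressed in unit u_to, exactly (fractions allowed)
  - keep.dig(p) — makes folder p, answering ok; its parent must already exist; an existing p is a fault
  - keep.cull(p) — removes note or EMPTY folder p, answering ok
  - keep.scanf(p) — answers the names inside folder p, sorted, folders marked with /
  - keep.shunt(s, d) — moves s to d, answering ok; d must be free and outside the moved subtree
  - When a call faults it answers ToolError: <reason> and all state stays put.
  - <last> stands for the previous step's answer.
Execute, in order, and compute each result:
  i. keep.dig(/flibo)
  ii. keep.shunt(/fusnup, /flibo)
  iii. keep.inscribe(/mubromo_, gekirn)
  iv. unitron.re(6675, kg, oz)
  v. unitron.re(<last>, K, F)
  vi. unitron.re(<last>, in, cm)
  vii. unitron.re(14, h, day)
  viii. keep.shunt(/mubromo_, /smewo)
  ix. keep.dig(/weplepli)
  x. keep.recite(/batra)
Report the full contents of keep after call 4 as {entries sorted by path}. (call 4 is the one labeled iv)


% keep.dig(/flibo) => ok
% keep.shunt(/fusnup, /flibo) => ToolError: exists
% keep.inscribe(/mubromo_, gekirn) => created
% unitron.re(6675, kg, oz) => 10680000000000/45359237
% unitron.re(<last>, K, F) => 1920314971952821/4535923700
% unitron.re(<last>, in, cm) => 243880001438008267/226796185000
% unitron.re(14, h, day) => 7/12
% keep.shunt(/mubromo_, /smewo) => ok
% keep.dig(/weplepli) => ok
% keep.recite(/batra) => co

Answer: {batra=co, crehotra=hirn, flibo/, fusnup=smeve_ot, jiku=snuvipla, mubromo_=gekirn}


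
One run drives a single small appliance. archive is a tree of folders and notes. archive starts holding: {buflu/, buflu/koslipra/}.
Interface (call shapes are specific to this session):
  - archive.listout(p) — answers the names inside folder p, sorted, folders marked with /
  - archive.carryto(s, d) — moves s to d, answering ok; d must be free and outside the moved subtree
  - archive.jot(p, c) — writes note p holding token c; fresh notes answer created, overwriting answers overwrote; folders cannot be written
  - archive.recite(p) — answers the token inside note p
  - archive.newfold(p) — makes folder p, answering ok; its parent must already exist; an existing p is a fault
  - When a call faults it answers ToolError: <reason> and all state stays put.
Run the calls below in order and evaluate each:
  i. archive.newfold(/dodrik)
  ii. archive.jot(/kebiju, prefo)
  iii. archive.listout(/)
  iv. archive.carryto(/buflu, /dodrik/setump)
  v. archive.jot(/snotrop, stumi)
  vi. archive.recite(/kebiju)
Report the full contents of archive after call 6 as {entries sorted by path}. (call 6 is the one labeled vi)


Answer: {dodrik/, dodrik/setump/, dodrik/setump/koslipra/, kebiju=prefo, snotrop=stumi}

Derivation:
> archive.newfold p='/dodrik'
:: ok
> archive.jot p='/kebiju' c='prefo'
:: created
> archive.listout p='/'
:: [buflu/, dodrik/, kebiju]
> archive.carryto s='/buflu' d='/dodrik/setump'
:: ok
> archive.jot p='/snotrop' c='stumi'
:: created
> archive.recite p='/kebiju'
:: prefo


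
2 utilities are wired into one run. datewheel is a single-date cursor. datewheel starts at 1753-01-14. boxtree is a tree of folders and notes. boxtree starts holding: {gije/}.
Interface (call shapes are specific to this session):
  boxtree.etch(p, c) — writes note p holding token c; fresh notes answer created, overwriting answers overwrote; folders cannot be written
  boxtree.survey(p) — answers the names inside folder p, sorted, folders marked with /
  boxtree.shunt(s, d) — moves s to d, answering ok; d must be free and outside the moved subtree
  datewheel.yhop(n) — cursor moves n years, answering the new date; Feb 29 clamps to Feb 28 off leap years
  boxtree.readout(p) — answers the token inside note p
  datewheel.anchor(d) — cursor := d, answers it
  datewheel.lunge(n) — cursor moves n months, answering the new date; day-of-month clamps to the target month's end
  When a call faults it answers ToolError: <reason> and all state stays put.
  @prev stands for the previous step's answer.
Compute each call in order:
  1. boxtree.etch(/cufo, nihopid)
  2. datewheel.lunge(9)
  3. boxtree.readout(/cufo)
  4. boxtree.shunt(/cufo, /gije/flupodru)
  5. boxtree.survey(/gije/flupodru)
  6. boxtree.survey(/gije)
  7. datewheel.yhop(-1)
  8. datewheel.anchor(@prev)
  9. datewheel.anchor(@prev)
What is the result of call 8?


Answer: 1752-10-14

Derivation:
Now I run boxtree.etch using /cufo, nihopid, and observe created.
I try datewheel.lunge using 9, and see 1753-10-14.
I try boxtree.readout using /cufo, → nihopid.
I use boxtree.shunt using /cufo, /gije/flupodru, and get ok.
Calling boxtree.survey using /gije/flupodru, and observe ToolError: not a directory.
I call boxtree.survey using /gije, → [flupodru].
I try datewheel.yhop using -1, → 1752-10-14.
I invoke datewheel.anchor using @prev, giving 1752-10-14.
Then datewheel.anchor using @prev, → 1752-10-14.


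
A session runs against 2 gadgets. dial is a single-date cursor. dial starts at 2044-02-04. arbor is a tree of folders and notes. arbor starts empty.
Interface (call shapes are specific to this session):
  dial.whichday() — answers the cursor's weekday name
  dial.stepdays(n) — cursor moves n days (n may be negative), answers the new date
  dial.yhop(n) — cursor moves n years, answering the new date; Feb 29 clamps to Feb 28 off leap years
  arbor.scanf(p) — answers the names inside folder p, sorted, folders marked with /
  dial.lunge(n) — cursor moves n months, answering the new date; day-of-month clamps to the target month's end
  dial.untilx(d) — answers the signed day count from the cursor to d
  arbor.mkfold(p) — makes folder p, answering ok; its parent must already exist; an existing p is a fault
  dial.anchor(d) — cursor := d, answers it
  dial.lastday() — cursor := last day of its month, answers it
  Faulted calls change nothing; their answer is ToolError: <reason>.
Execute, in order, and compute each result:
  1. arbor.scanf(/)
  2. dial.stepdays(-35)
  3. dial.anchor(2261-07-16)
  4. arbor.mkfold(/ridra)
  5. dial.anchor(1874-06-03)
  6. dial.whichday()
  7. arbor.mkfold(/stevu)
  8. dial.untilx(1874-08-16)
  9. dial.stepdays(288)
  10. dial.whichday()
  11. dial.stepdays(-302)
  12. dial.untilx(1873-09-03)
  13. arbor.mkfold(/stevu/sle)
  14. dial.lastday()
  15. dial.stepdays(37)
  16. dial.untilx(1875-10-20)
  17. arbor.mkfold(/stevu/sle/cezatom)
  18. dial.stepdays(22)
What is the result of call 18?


Answer: 1874-07-29

Derivation:
I try arbor.scanf(p→/), yielding [].
I run dial.stepdays(n→-35), and get 2043-12-31.
Using dial.anchor(d→2261-07-16), which returns 2261-07-16.
I use arbor.mkfold(p→/ridra), which returns ok.
I invoke dial.anchor(d→1874-06-03), and see 1874-06-03.
I run dial.whichday(): Wednesday.
I call arbor.mkfold(p→/stevu), giving ok.
I call dial.untilx(d→1874-08-16), and observe 74.
I try dial.stepdays(n→288), — result: 1875-03-18.
Then dial.whichday(), — result: Thursday.
I invoke dial.stepdays(n→-302), → 1874-05-20.
I invoke dial.untilx(d→1873-09-03), and see -259.
I run arbor.mkfold(p→/stevu/sle), → ok.
Calling dial.lastday(), and get 1874-05-31.
Calling dial.stepdays(n→37), and get 1874-07-07.
Using dial.untilx(d→1875-10-20), — result: 470.
I invoke arbor.mkfold(p→/stevu/sle/cezatom), giving ok.
Now I run dial.stepdays(n→22), → 1874-07-29.


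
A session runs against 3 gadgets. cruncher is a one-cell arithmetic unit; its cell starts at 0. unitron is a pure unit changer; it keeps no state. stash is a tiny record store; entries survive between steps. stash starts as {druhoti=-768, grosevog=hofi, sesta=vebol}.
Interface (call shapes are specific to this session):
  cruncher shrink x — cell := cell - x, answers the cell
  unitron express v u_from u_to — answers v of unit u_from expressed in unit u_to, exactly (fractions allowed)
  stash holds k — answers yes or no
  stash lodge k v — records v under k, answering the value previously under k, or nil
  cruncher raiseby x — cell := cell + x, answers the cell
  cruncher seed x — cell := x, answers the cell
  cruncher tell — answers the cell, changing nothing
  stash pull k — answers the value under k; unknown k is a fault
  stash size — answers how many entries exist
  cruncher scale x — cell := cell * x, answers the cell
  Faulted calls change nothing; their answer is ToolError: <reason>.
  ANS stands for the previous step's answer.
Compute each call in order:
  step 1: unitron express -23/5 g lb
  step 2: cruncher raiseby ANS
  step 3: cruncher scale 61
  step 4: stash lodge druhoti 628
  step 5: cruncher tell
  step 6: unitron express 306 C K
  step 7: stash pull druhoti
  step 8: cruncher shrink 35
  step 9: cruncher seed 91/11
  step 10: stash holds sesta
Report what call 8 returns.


Answer: -1615633295/45359237

Derivation:
==> unitron express(-23/5, g, lb)
<== -460000/45359237
==> cruncher raiseby(ANS)
<== -460000/45359237
==> cruncher scale(61)
<== -28060000/45359237
==> stash lodge(druhoti, 628)
<== -768
==> cruncher tell()
<== -28060000/45359237
==> unitron express(306, C, K)
<== 11583/20
==> stash pull(druhoti)
<== 628
==> cruncher shrink(35)
<== -1615633295/45359237
==> cruncher seed(91/11)
<== 91/11
==> stash holds(sesta)
<== yes


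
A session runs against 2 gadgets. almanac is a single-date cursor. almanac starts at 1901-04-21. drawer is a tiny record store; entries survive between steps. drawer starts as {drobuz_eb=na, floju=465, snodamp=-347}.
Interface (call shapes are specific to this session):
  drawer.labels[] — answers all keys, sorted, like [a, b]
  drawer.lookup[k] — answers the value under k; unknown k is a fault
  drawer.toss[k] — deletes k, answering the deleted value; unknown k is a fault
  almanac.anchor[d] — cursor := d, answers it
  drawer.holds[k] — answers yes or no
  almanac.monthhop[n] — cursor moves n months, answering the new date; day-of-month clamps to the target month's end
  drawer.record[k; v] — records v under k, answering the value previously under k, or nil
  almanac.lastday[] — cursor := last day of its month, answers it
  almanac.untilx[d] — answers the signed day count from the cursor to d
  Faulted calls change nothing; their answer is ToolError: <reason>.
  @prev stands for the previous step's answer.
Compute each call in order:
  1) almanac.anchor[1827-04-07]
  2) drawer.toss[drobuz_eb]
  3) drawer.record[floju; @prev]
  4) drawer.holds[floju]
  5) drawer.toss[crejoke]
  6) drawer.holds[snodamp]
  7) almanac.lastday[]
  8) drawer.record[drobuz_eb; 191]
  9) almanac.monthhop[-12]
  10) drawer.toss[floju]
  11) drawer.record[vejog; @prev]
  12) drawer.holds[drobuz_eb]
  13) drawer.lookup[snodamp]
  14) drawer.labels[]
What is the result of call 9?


I use almanac.anchor passing 1827-04-07, — result: 1827-04-07.
I run drawer.toss passing drobuz_eb, and see na.
Next I call drawer.record passing floju, @prev, and observe 465.
Using drawer.holds passing floju, and observe yes.
Next I call drawer.toss passing crejoke, which returns ToolError: no such key crejoke.
Then drawer.holds passing snodamp, which returns yes.
Then almanac.lastday(): 1827-04-30.
Calling drawer.record passing drobuz_eb, 191, and get nil.
Using almanac.monthhop passing -12, → 1826-04-30.
I call drawer.toss passing floju, and see na.
Then drawer.record passing vejog, @prev, which returns nil.
Using drawer.holds passing drobuz_eb, which returns yes.
I invoke drawer.lookup passing snodamp, and get -347.
Using drawer.labels, which returns [drobuz_eb, snodamp, vejog].

Answer: 1826-04-30
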